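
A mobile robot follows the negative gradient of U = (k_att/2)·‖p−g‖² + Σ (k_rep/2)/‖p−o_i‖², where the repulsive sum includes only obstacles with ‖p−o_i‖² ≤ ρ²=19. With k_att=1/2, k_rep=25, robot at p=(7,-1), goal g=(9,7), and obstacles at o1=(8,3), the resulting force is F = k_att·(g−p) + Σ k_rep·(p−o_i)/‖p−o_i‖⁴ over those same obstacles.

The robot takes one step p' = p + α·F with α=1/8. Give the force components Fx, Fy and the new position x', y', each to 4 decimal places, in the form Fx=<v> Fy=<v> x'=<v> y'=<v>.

Fx=0.9135 Fy=3.6540 x'=7.1142 y'=-0.5433

F_att = 1/2·(g−p) = 1/2·(2,8) = (1.0000,4.0000)
o1: d²=17 ≤ ρ²=19; F_rep = 25·(-1,-4)/17² = (-0.0865,-0.3460)
F = F_att + ΣF_rep = (0.9135,3.6540)
p' = p + 1/8·F = (7.1142,-0.5433)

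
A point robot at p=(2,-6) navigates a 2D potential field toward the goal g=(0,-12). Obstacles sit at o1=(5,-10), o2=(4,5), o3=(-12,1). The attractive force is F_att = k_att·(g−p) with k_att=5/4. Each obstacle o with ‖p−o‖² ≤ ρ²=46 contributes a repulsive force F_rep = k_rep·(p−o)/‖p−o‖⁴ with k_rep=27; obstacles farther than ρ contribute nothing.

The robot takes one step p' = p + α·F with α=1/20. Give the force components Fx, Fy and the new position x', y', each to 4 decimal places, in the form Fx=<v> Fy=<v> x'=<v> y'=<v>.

F_att = 5/4·(g−p) = 5/4·(-2,-6) = (-2.5000,-7.5000)
o1: d²=25 ≤ ρ²=46; F_rep = 27·(-3,4)/25² = (-0.1296,0.1728)
o2: d²=125 > ρ²=46 → inactive
o3: d²=245 > ρ²=46 → inactive
F = F_att + ΣF_rep = (-2.6296,-7.3272)
p' = p + 1/20·F = (1.8685,-6.3664)

Fx=-2.6296 Fy=-7.3272 x'=1.8685 y'=-6.3664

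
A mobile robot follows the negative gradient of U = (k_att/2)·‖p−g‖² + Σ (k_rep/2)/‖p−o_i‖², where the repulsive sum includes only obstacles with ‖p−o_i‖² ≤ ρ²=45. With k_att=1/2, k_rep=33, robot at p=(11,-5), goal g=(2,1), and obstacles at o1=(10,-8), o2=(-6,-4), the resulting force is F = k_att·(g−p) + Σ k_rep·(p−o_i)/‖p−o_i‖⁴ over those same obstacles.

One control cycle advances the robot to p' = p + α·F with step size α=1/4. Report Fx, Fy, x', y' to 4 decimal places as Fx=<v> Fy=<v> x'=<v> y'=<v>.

Fx=-4.1700 Fy=3.9900 x'=9.9575 y'=-4.0025

F_att = 1/2·(g−p) = 1/2·(-9,6) = (-4.5000,3.0000)
o1: d²=10 ≤ ρ²=45; F_rep = 33·(1,3)/10² = (0.3300,0.9900)
o2: d²=290 > ρ²=45 → inactive
F = F_att + ΣF_rep = (-4.1700,3.9900)
p' = p + 1/4·F = (9.9575,-4.0025)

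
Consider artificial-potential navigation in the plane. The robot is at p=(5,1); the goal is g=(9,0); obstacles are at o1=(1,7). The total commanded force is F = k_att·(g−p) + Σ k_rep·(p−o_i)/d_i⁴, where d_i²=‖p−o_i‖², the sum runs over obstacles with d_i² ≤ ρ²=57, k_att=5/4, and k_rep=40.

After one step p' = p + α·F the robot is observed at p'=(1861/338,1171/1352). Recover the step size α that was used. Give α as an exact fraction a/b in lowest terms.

α = 1/10

F_att = 5/4·(g−p) = 5/4·(4,-1) = (5.0000,-1.2500)
o1: d²=52 ≤ ρ²=57; F_rep = 40·(4,-6)/52² = (0.0592,-0.0888)
F = F_att + ΣF_rep = (5.0592,-1.3388)
Δp = p'−p = (0.5059,-0.1339); α = Δx/Fx = (171/338) / (855/169) = 1/10
check: Δy/Fy = (-181/1352) / (-905/676) = 1/10 ✓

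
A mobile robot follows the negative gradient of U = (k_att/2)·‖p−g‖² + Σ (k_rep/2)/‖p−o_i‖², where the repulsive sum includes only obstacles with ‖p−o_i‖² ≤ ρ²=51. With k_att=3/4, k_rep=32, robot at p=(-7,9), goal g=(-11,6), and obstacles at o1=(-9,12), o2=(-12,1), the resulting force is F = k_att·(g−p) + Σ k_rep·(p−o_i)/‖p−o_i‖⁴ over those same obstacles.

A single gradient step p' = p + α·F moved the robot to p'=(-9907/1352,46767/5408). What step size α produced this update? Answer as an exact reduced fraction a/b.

α = 1/8

F_att = 3/4·(g−p) = 3/4·(-4,-3) = (-3.0000,-2.2500)
o1: d²=13 ≤ ρ²=51; F_rep = 32·(2,-3)/13² = (0.3787,-0.5680)
o2: d²=89 > ρ²=51 → inactive
F = F_att + ΣF_rep = (-2.6213,-2.8180)
Δp = p'−p = (-0.3277,-0.3523); α = Δx/Fx = (-443/1352) / (-443/169) = 1/8
check: Δy/Fy = (-1905/5408) / (-1905/676) = 1/8 ✓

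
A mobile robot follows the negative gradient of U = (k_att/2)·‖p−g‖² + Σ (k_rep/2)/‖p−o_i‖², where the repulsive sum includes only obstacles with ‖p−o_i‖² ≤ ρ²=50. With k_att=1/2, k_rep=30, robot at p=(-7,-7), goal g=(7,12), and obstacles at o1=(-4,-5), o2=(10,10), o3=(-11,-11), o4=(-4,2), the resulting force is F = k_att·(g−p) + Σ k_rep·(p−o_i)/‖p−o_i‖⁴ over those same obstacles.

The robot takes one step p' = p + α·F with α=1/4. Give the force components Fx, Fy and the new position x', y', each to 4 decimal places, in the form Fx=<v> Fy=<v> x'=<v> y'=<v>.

F_att = 1/2·(g−p) = 1/2·(14,19) = (7.0000,9.5000)
o1: d²=13 ≤ ρ²=50; F_rep = 30·(-3,-2)/13² = (-0.5325,-0.3550)
o2: d²=578 > ρ²=50 → inactive
o3: d²=32 ≤ ρ²=50; F_rep = 30·(4,4)/32² = (0.1172,0.1172)
o4: d²=90 > ρ²=50 → inactive
F = F_att + ΣF_rep = (6.5846,9.2622)
p' = p + 1/4·F = (-5.3538,-4.6845)

Fx=6.5846 Fy=9.2622 x'=-5.3538 y'=-4.6845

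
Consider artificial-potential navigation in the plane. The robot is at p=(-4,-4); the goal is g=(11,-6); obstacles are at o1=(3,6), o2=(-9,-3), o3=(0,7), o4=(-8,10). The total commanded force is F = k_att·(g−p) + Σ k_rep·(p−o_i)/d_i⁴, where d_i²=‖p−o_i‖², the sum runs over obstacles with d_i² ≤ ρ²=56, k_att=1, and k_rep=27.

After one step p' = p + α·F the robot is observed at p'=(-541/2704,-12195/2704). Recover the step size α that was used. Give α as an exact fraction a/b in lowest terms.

α = 1/4

F_att = 1·(g−p) = 1·(15,-2) = (15.0000,-2.0000)
o1: d²=149 > ρ²=56 → inactive
o2: d²=26 ≤ ρ²=56; F_rep = 27·(5,-1)/26² = (0.1997,-0.0399)
o3: d²=137 > ρ²=56 → inactive
o4: d²=212 > ρ²=56 → inactive
F = F_att + ΣF_rep = (15.1997,-2.0399)
Δp = p'−p = (3.7999,-0.5100); α = Δx/Fx = (10275/2704) / (10275/676) = 1/4
check: Δy/Fy = (-1379/2704) / (-1379/676) = 1/4 ✓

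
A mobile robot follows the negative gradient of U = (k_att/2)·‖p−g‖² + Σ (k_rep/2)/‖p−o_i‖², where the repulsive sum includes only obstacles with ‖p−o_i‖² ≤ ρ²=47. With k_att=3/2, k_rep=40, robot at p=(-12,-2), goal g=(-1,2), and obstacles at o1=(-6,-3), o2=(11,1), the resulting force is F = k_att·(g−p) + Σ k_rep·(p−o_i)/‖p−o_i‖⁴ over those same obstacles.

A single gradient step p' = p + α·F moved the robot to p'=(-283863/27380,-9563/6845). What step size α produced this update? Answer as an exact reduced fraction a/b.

F_att = 3/2·(g−p) = 3/2·(11,4) = (16.5000,6.0000)
o1: d²=37 ≤ ρ²=47; F_rep = 40·(-6,1)/37² = (-0.1753,0.0292)
o2: d²=538 > ρ²=47 → inactive
F = F_att + ΣF_rep = (16.3247,6.0292)
Δp = p'−p = (1.6325,0.6029); α = Δx/Fx = (44697/27380) / (44697/2738) = 1/10
check: Δy/Fy = (4127/6845) / (8254/1369) = 1/10 ✓

α = 1/10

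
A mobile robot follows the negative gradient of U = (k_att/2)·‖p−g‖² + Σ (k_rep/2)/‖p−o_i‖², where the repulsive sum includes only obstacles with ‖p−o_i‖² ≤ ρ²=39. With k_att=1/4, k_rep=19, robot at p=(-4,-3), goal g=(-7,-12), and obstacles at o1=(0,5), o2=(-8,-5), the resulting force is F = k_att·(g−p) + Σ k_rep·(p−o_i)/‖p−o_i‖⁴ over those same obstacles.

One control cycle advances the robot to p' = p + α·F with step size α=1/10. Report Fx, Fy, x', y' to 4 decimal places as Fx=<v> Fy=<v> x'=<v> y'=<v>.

F_att = 1/4·(g−p) = 1/4·(-3,-9) = (-0.7500,-2.2500)
o1: d²=80 > ρ²=39 → inactive
o2: d²=20 ≤ ρ²=39; F_rep = 19·(4,2)/20² = (0.1900,0.0950)
F = F_att + ΣF_rep = (-0.5600,-2.1550)
p' = p + 1/10·F = (-4.0560,-3.2155)

Fx=-0.5600 Fy=-2.1550 x'=-4.0560 y'=-3.2155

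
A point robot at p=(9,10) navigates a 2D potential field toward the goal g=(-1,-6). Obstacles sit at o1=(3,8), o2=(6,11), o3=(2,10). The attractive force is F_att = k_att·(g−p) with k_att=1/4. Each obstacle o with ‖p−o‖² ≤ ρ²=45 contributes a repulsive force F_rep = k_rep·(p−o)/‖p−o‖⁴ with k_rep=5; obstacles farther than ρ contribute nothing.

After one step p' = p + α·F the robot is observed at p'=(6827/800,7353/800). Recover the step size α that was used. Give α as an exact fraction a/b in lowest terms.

F_att = 1/4·(g−p) = 1/4·(-10,-16) = (-2.5000,-4.0000)
o1: d²=40 ≤ ρ²=45; F_rep = 5·(6,2)/40² = (0.0187,0.0063)
o2: d²=10 ≤ ρ²=45; F_rep = 5·(3,-1)/10² = (0.1500,-0.0500)
o3: d²=49 > ρ²=45 → inactive
F = F_att + ΣF_rep = (-2.3312,-4.0438)
Δp = p'−p = (-0.4662,-0.8087); α = Δx/Fx = (-373/800) / (-373/160) = 1/5
check: Δy/Fy = (-647/800) / (-647/160) = 1/5 ✓

α = 1/5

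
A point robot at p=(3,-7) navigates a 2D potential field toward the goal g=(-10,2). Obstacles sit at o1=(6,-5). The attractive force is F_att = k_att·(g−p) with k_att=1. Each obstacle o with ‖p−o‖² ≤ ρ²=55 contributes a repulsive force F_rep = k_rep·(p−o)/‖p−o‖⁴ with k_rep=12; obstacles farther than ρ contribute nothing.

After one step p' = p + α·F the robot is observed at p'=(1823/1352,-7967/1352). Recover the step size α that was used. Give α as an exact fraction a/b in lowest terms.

α = 1/8

F_att = 1·(g−p) = 1·(-13,9) = (-13.0000,9.0000)
o1: d²=13 ≤ ρ²=55; F_rep = 12·(-3,-2)/13² = (-0.2130,-0.1420)
F = F_att + ΣF_rep = (-13.2130,8.8580)
Δp = p'−p = (-1.6516,1.1072); α = Δx/Fx = (-2233/1352) / (-2233/169) = 1/8
check: Δy/Fy = (1497/1352) / (1497/169) = 1/8 ✓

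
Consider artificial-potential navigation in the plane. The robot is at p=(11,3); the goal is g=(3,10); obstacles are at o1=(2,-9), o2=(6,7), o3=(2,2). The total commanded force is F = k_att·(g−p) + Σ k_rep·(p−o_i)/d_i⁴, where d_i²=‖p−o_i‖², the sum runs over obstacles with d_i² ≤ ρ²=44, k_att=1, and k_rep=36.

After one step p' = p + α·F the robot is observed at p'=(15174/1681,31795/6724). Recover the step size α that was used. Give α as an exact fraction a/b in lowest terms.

F_att = 1·(g−p) = 1·(-8,7) = (-8.0000,7.0000)
o1: d²=225 > ρ²=44 → inactive
o2: d²=41 ≤ ρ²=44; F_rep = 36·(5,-4)/41² = (0.1071,-0.0857)
o3: d²=82 > ρ²=44 → inactive
F = F_att + ΣF_rep = (-7.8929,6.9143)
Δp = p'−p = (-1.9732,1.7286); α = Δx/Fx = (-3317/1681) / (-13268/1681) = 1/4
check: Δy/Fy = (11623/6724) / (11623/1681) = 1/4 ✓

α = 1/4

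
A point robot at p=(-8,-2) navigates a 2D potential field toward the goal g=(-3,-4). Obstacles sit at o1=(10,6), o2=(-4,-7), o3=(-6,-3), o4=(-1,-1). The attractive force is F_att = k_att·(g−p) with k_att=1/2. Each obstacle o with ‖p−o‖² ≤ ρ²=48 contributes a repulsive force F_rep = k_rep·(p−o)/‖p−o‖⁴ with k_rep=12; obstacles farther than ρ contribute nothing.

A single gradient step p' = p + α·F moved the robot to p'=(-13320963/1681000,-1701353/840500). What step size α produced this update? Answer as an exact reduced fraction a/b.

α = 1/20

F_att = 1/2·(g−p) = 1/2·(5,-2) = (2.5000,-1.0000)
o1: d²=388 > ρ²=48 → inactive
o2: d²=41 ≤ ρ²=48; F_rep = 12·(-4,5)/41² = (-0.0286,0.0357)
o3: d²=5 ≤ ρ²=48; F_rep = 12·(-2,1)/5² = (-0.9600,0.4800)
o4: d²=50 > ρ²=48 → inactive
F = F_att + ΣF_rep = (1.5114,-0.4843)
Δp = p'−p = (0.0756,-0.0242); α = Δx/Fx = (127037/1681000) / (127037/84050) = 1/20
check: Δy/Fy = (-20353/840500) / (-20353/42025) = 1/20 ✓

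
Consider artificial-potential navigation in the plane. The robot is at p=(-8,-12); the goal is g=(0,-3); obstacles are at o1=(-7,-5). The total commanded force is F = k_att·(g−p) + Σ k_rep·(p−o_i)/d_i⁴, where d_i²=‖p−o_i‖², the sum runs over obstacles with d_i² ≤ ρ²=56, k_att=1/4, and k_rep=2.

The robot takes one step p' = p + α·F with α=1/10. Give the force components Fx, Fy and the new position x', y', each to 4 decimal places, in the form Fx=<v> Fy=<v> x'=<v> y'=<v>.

F_att = 1/4·(g−p) = 1/4·(8,9) = (2.0000,2.2500)
o1: d²=50 ≤ ρ²=56; F_rep = 2·(-1,-7)/50² = (-0.0008,-0.0056)
F = F_att + ΣF_rep = (1.9992,2.2444)
p' = p + 1/10·F = (-7.8001,-11.7756)

Fx=1.9992 Fy=2.2444 x'=-7.8001 y'=-11.7756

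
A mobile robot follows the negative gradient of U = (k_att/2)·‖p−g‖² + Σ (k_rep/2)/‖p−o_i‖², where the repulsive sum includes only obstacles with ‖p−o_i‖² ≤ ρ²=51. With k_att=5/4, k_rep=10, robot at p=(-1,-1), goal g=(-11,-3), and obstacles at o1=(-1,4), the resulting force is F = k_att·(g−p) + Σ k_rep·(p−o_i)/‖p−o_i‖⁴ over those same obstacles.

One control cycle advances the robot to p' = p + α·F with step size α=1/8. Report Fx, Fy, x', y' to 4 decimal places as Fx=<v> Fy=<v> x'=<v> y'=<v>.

F_att = 5/4·(g−p) = 5/4·(-10,-2) = (-12.5000,-2.5000)
o1: d²=25 ≤ ρ²=51; F_rep = 10·(0,-5)/25² = (0.0000,-0.0800)
F = F_att + ΣF_rep = (-12.5000,-2.5800)
p' = p + 1/8·F = (-2.5625,-1.3225)

Fx=-12.5000 Fy=-2.5800 x'=-2.5625 y'=-1.3225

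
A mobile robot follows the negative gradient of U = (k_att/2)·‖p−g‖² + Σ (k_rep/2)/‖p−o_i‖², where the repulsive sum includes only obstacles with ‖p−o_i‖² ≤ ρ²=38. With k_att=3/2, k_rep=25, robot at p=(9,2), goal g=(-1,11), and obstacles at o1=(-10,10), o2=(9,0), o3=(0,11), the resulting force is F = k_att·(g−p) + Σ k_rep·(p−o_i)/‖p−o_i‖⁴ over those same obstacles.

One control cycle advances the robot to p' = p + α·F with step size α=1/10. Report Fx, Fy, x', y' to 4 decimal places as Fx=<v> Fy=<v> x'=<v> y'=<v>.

F_att = 3/2·(g−p) = 3/2·(-10,9) = (-15.0000,13.5000)
o1: d²=425 > ρ²=38 → inactive
o2: d²=4 ≤ ρ²=38; F_rep = 25·(0,2)/4² = (0.0000,3.1250)
o3: d²=162 > ρ²=38 → inactive
F = F_att + ΣF_rep = (-15.0000,16.6250)
p' = p + 1/10·F = (7.5000,3.6625)

Fx=-15.0000 Fy=16.6250 x'=7.5000 y'=3.6625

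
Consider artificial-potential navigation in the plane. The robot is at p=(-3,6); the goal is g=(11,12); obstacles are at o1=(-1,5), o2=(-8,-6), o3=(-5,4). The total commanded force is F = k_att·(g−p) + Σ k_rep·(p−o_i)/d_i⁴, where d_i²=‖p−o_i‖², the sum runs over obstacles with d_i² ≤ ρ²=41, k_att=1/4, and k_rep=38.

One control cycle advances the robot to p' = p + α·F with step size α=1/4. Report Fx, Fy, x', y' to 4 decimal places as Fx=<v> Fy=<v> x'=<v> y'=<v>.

F_att = 1/4·(g−p) = 1/4·(14,6) = (3.5000,1.5000)
o1: d²=5 ≤ ρ²=41; F_rep = 38·(-2,1)/5² = (-3.0400,1.5200)
o2: d²=169 > ρ²=41 → inactive
o3: d²=8 ≤ ρ²=41; F_rep = 38·(2,2)/8² = (1.1875,1.1875)
F = F_att + ΣF_rep = (1.6475,4.2075)
p' = p + 1/4·F = (-2.5881,7.0519)

Fx=1.6475 Fy=4.2075 x'=-2.5881 y'=7.0519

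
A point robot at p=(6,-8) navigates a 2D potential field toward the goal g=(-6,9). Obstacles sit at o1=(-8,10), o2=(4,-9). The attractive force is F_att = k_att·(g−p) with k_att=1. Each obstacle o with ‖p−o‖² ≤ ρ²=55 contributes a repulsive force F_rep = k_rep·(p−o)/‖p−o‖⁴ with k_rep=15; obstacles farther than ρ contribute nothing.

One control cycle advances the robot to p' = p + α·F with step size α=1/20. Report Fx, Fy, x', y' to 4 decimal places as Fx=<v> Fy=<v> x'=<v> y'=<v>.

F_att = 1·(g−p) = 1·(-12,17) = (-12.0000,17.0000)
o1: d²=520 > ρ²=55 → inactive
o2: d²=5 ≤ ρ²=55; F_rep = 15·(2,1)/5² = (1.2000,0.6000)
F = F_att + ΣF_rep = (-10.8000,17.6000)
p' = p + 1/20·F = (5.4600,-7.1200)

Fx=-10.8000 Fy=17.6000 x'=5.4600 y'=-7.1200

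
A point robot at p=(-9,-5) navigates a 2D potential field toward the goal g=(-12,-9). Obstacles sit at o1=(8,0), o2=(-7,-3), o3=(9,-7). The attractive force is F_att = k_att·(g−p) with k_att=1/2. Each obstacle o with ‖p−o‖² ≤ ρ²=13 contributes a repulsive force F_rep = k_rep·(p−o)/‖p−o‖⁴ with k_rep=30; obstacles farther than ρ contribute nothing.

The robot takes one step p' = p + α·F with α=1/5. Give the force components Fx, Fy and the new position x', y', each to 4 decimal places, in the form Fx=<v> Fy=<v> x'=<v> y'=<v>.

Fx=-2.4375 Fy=-2.9375 x'=-9.4875 y'=-5.5875

F_att = 1/2·(g−p) = 1/2·(-3,-4) = (-1.5000,-2.0000)
o1: d²=314 > ρ²=13 → inactive
o2: d²=8 ≤ ρ²=13; F_rep = 30·(-2,-2)/8² = (-0.9375,-0.9375)
o3: d²=328 > ρ²=13 → inactive
F = F_att + ΣF_rep = (-2.4375,-2.9375)
p' = p + 1/5·F = (-9.4875,-5.5875)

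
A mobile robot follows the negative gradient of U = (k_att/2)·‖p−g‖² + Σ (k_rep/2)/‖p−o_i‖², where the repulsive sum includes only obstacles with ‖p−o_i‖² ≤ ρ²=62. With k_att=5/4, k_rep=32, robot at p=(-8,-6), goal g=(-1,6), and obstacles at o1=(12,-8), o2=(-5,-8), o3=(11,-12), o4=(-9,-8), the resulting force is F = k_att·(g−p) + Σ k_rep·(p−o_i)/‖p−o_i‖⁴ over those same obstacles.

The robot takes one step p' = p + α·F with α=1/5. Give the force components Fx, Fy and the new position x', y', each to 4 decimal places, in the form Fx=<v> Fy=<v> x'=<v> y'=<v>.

F_att = 5/4·(g−p) = 5/4·(7,12) = (8.7500,15.0000)
o1: d²=404 > ρ²=62 → inactive
o2: d²=13 ≤ ρ²=62; F_rep = 32·(-3,2)/13² = (-0.5680,0.3787)
o3: d²=397 > ρ²=62 → inactive
o4: d²=5 ≤ ρ²=62; F_rep = 32·(1,2)/5² = (1.2800,2.5600)
F = F_att + ΣF_rep = (9.4620,17.9387)
p' = p + 1/5·F = (-6.1076,-2.4123)

Fx=9.4620 Fy=17.9387 x'=-6.1076 y'=-2.4123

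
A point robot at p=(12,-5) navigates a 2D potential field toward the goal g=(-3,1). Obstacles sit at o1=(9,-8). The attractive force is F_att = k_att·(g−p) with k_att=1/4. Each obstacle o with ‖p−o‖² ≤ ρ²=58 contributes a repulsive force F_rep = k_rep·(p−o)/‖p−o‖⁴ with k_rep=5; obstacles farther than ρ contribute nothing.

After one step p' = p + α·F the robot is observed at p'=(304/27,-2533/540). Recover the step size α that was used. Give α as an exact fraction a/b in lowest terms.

F_att = 1/4·(g−p) = 1/4·(-15,6) = (-3.7500,1.5000)
o1: d²=18 ≤ ρ²=58; F_rep = 5·(3,3)/18² = (0.0463,0.0463)
F = F_att + ΣF_rep = (-3.7037,1.5463)
Δp = p'−p = (-0.7407,0.3093); α = Δx/Fx = (-20/27) / (-100/27) = 1/5
check: Δy/Fy = (167/540) / (167/108) = 1/5 ✓

α = 1/5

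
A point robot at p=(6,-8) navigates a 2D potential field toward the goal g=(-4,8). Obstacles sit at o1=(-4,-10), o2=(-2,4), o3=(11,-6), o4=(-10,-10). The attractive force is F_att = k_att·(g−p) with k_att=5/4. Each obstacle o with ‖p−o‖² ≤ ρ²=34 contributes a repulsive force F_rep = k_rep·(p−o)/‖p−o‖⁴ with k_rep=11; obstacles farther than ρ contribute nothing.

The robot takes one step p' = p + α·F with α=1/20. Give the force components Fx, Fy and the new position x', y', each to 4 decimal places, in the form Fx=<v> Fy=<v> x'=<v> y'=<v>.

F_att = 5/4·(g−p) = 5/4·(-10,16) = (-12.5000,20.0000)
o1: d²=104 > ρ²=34 → inactive
o2: d²=208 > ρ²=34 → inactive
o3: d²=29 ≤ ρ²=34; F_rep = 11·(-5,-2)/29² = (-0.0654,-0.0262)
o4: d²=260 > ρ²=34 → inactive
F = F_att + ΣF_rep = (-12.5654,19.9738)
p' = p + 1/20·F = (5.3717,-7.0013)

Fx=-12.5654 Fy=19.9738 x'=5.3717 y'=-7.0013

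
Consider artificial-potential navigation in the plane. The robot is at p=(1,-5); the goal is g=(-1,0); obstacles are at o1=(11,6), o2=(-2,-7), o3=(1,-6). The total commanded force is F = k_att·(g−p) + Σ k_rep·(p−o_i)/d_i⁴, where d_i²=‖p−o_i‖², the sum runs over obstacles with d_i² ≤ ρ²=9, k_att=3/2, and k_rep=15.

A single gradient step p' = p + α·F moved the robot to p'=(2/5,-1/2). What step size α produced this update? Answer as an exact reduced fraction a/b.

α = 1/5

F_att = 3/2·(g−p) = 3/2·(-2,5) = (-3.0000,7.5000)
o1: d²=221 > ρ²=9 → inactive
o2: d²=13 > ρ²=9 → inactive
o3: d²=1 ≤ ρ²=9; F_rep = 15·(0,1)/1² = (0.0000,15.0000)
F = F_att + ΣF_rep = (-3.0000,22.5000)
Δp = p'−p = (-0.6000,4.5000); α = Δx/Fx = (-3/5) / (-3) = 1/5
check: Δy/Fy = (9/2) / (45/2) = 1/5 ✓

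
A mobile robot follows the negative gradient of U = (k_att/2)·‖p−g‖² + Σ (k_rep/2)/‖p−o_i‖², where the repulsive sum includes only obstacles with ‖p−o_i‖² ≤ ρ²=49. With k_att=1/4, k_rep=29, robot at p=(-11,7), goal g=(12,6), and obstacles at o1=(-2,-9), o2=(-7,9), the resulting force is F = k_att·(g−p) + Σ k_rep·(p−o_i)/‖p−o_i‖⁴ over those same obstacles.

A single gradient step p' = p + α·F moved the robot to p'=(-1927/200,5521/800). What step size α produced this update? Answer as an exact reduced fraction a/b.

F_att = 1/4·(g−p) = 1/4·(23,-1) = (5.7500,-0.2500)
o1: d²=337 > ρ²=49 → inactive
o2: d²=20 ≤ ρ²=49; F_rep = 29·(-4,-2)/20² = (-0.2900,-0.1450)
F = F_att + ΣF_rep = (5.4600,-0.3950)
Δp = p'−p = (1.3650,-0.0988); α = Δx/Fx = (273/200) / (273/50) = 1/4
check: Δy/Fy = (-79/800) / (-79/200) = 1/4 ✓

α = 1/4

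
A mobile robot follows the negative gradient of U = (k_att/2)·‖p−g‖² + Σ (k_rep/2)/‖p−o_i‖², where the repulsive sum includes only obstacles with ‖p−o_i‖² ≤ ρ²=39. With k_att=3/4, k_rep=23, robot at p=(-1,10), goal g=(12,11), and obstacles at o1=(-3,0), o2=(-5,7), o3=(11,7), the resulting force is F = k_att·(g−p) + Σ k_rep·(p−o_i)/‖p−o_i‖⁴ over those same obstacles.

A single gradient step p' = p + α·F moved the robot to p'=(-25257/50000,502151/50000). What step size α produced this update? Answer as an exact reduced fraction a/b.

F_att = 3/4·(g−p) = 3/4·(13,1) = (9.7500,0.7500)
o1: d²=104 > ρ²=39 → inactive
o2: d²=25 ≤ ρ²=39; F_rep = 23·(4,3)/25² = (0.1472,0.1104)
o3: d²=153 > ρ²=39 → inactive
F = F_att + ΣF_rep = (9.8972,0.8604)
Δp = p'−p = (0.4949,0.0430); α = Δx/Fx = (24743/50000) / (24743/2500) = 1/20
check: Δy/Fy = (2151/50000) / (2151/2500) = 1/20 ✓

α = 1/20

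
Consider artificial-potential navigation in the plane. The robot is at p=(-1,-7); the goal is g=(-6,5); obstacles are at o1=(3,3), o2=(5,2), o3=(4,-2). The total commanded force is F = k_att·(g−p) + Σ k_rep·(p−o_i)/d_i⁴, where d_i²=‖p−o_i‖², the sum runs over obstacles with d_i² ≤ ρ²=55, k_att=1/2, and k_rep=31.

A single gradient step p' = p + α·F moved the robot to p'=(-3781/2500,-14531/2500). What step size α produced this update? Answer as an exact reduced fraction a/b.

α = 1/5

F_att = 1/2·(g−p) = 1/2·(-5,12) = (-2.5000,6.0000)
o1: d²=116 > ρ²=55 → inactive
o2: d²=117 > ρ²=55 → inactive
o3: d²=50 ≤ ρ²=55; F_rep = 31·(-5,-5)/50² = (-0.0620,-0.0620)
F = F_att + ΣF_rep = (-2.5620,5.9380)
Δp = p'−p = (-0.5124,1.1876); α = Δx/Fx = (-1281/2500) / (-1281/500) = 1/5
check: Δy/Fy = (2969/2500) / (2969/500) = 1/5 ✓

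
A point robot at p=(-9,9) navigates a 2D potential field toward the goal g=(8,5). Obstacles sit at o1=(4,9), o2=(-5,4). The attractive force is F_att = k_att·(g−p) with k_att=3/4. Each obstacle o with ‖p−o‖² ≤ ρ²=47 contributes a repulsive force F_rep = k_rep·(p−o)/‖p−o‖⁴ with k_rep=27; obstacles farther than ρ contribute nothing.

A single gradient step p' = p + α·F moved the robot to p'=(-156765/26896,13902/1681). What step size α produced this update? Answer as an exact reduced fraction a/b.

α = 1/4

F_att = 3/4·(g−p) = 3/4·(17,-4) = (12.7500,-3.0000)
o1: d²=169 > ρ²=47 → inactive
o2: d²=41 ≤ ρ²=47; F_rep = 27·(-4,5)/41² = (-0.0642,0.0803)
F = F_att + ΣF_rep = (12.6858,-2.9197)
Δp = p'−p = (3.1714,-0.7299); α = Δx/Fx = (85299/26896) / (85299/6724) = 1/4
check: Δy/Fy = (-1227/1681) / (-4908/1681) = 1/4 ✓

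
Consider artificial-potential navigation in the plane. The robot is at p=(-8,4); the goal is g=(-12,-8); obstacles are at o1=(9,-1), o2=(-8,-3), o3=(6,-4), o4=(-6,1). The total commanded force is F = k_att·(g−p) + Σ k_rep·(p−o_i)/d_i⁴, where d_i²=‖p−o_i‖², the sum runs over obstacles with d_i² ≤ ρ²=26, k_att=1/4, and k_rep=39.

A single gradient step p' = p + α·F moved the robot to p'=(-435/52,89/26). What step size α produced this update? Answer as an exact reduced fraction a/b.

F_att = 1/4·(g−p) = 1/4·(-4,-12) = (-1.0000,-3.0000)
o1: d²=314 > ρ²=26 → inactive
o2: d²=49 > ρ²=26 → inactive
o3: d²=260 > ρ²=26 → inactive
o4: d²=13 ≤ ρ²=26; F_rep = 39·(-2,3)/13² = (-0.4615,0.6923)
F = F_att + ΣF_rep = (-1.4615,-2.3077)
Δp = p'−p = (-0.3654,-0.5769); α = Δx/Fx = (-19/52) / (-19/13) = 1/4
check: Δy/Fy = (-15/26) / (-30/13) = 1/4 ✓

α = 1/4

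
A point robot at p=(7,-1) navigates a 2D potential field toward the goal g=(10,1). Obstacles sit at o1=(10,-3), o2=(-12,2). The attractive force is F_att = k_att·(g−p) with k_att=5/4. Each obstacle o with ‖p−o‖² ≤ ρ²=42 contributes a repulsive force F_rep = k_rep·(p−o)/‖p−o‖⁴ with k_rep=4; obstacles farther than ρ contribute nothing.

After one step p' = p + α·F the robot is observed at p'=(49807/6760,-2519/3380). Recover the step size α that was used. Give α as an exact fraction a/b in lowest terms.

F_att = 5/4·(g−p) = 5/4·(3,2) = (3.7500,2.5000)
o1: d²=13 ≤ ρ²=42; F_rep = 4·(-3,2)/13² = (-0.0710,0.0473)
o2: d²=370 > ρ²=42 → inactive
F = F_att + ΣF_rep = (3.6790,2.5473)
Δp = p'−p = (0.3679,0.2547); α = Δx/Fx = (2487/6760) / (2487/676) = 1/10
check: Δy/Fy = (861/3380) / (861/338) = 1/10 ✓

α = 1/10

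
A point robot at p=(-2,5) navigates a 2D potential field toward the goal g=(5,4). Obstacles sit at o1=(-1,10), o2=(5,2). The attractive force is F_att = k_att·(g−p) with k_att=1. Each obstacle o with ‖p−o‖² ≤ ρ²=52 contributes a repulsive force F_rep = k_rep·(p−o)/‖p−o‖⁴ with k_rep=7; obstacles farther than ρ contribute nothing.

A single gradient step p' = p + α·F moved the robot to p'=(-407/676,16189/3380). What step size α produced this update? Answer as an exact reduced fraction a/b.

α = 1/5

F_att = 1·(g−p) = 1·(7,-1) = (7.0000,-1.0000)
o1: d²=26 ≤ ρ²=52; F_rep = 7·(-1,-5)/26² = (-0.0104,-0.0518)
o2: d²=58 > ρ²=52 → inactive
F = F_att + ΣF_rep = (6.9896,-1.0518)
Δp = p'−p = (1.3979,-0.2104); α = Δx/Fx = (945/676) / (4725/676) = 1/5
check: Δy/Fy = (-711/3380) / (-711/676) = 1/5 ✓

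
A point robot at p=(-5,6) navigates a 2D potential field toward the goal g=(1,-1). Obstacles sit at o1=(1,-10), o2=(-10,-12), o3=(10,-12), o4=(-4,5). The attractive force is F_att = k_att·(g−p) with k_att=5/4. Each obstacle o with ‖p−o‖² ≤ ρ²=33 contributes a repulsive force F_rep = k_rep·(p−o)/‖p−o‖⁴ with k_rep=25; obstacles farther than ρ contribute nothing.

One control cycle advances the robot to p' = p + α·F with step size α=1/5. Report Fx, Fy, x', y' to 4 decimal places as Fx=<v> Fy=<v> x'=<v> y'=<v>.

F_att = 5/4·(g−p) = 5/4·(6,-7) = (7.5000,-8.7500)
o1: d²=292 > ρ²=33 → inactive
o2: d²=349 > ρ²=33 → inactive
o3: d²=549 > ρ²=33 → inactive
o4: d²=2 ≤ ρ²=33; F_rep = 25·(-1,1)/2² = (-6.2500,6.2500)
F = F_att + ΣF_rep = (1.2500,-2.5000)
p' = p + 1/5·F = (-4.7500,5.5000)

Fx=1.2500 Fy=-2.5000 x'=-4.7500 y'=5.5000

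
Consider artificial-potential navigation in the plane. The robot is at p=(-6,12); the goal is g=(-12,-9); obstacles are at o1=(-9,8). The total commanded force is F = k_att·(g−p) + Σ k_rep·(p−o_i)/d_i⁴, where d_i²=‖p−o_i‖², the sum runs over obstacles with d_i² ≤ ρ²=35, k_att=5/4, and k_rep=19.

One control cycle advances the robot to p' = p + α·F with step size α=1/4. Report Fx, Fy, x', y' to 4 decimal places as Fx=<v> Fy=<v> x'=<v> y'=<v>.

F_att = 5/4·(g−p) = 5/4·(-6,-21) = (-7.5000,-26.2500)
o1: d²=25 ≤ ρ²=35; F_rep = 19·(3,4)/25² = (0.0912,0.1216)
F = F_att + ΣF_rep = (-7.4088,-26.1284)
p' = p + 1/4·F = (-7.8522,5.4679)

Fx=-7.4088 Fy=-26.1284 x'=-7.8522 y'=5.4679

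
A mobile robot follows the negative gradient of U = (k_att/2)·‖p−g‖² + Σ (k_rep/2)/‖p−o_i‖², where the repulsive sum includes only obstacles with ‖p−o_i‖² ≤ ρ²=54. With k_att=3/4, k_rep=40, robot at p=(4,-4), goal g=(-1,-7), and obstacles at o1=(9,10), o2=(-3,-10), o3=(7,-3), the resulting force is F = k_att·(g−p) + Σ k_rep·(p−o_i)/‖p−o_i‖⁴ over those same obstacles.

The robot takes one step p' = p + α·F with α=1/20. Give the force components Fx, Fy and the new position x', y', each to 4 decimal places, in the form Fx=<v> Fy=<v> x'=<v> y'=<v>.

F_att = 3/4·(g−p) = 3/4·(-5,-3) = (-3.7500,-2.2500)
o1: d²=221 > ρ²=54 → inactive
o2: d²=85 > ρ²=54 → inactive
o3: d²=10 ≤ ρ²=54; F_rep = 40·(-3,-1)/10² = (-1.2000,-0.4000)
F = F_att + ΣF_rep = (-4.9500,-2.6500)
p' = p + 1/20·F = (3.7525,-4.1325)

Fx=-4.9500 Fy=-2.6500 x'=3.7525 y'=-4.1325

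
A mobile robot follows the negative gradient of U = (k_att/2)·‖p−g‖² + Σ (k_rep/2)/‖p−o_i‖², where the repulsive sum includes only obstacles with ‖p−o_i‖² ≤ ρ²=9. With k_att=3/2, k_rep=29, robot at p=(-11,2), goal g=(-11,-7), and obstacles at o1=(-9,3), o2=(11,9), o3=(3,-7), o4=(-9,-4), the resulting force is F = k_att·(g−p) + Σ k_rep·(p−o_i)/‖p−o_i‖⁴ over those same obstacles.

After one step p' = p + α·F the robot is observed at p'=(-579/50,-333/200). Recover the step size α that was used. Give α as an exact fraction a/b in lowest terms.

F_att = 3/2·(g−p) = 3/2·(0,-9) = (0.0000,-13.5000)
o1: d²=5 ≤ ρ²=9; F_rep = 29·(-2,-1)/5² = (-2.3200,-1.1600)
o2: d²=533 > ρ²=9 → inactive
o3: d²=277 > ρ²=9 → inactive
o4: d²=40 > ρ²=9 → inactive
F = F_att + ΣF_rep = (-2.3200,-14.6600)
Δp = p'−p = (-0.5800,-3.6650); α = Δx/Fx = (-29/50) / (-58/25) = 1/4
check: Δy/Fy = (-733/200) / (-733/50) = 1/4 ✓

α = 1/4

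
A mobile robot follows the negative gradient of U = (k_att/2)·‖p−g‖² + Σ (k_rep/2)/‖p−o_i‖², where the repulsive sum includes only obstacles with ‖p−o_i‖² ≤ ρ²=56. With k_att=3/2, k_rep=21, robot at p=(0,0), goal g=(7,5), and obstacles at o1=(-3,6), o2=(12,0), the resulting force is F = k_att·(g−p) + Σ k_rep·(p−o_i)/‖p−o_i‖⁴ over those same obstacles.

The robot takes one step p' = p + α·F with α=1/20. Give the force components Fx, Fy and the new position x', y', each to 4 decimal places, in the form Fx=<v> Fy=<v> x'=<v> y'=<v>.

Fx=10.5311 Fy=7.4378 x'=0.5266 y'=0.3719

F_att = 3/2·(g−p) = 3/2·(7,5) = (10.5000,7.5000)
o1: d²=45 ≤ ρ²=56; F_rep = 21·(3,-6)/45² = (0.0311,-0.0622)
o2: d²=144 > ρ²=56 → inactive
F = F_att + ΣF_rep = (10.5311,7.4378)
p' = p + 1/20·F = (0.5266,0.3719)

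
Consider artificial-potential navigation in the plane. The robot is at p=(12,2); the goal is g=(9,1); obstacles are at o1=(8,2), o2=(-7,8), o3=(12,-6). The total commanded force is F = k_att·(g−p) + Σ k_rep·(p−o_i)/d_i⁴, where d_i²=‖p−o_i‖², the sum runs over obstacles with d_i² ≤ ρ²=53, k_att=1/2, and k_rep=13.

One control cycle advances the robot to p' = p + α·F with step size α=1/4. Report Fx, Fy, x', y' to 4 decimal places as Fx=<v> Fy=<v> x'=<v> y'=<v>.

F_att = 1/2·(g−p) = 1/2·(-3,-1) = (-1.5000,-0.5000)
o1: d²=16 ≤ ρ²=53; F_rep = 13·(4,0)/16² = (0.2031,0.0000)
o2: d²=397 > ρ²=53 → inactive
o3: d²=64 > ρ²=53 → inactive
F = F_att + ΣF_rep = (-1.2969,-0.5000)
p' = p + 1/4·F = (11.6758,1.8750)

Fx=-1.2969 Fy=-0.5000 x'=11.6758 y'=1.8750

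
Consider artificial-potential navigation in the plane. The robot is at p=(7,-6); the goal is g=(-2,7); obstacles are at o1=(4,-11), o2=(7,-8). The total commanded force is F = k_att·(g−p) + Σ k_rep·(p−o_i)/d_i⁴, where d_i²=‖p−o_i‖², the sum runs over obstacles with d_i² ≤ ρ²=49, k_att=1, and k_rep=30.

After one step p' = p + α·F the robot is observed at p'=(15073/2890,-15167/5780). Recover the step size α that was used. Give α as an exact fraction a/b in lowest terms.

F_att = 1·(g−p) = 1·(-9,13) = (-9.0000,13.0000)
o1: d²=34 ≤ ρ²=49; F_rep = 30·(3,5)/34² = (0.0779,0.1298)
o2: d²=4 ≤ ρ²=49; F_rep = 30·(0,2)/4² = (0.0000,3.7500)
F = F_att + ΣF_rep = (-8.9221,16.8798)
Δp = p'−p = (-1.7844,3.3760); α = Δx/Fx = (-5157/2890) / (-5157/578) = 1/5
check: Δy/Fy = (19513/5780) / (19513/1156) = 1/5 ✓

α = 1/5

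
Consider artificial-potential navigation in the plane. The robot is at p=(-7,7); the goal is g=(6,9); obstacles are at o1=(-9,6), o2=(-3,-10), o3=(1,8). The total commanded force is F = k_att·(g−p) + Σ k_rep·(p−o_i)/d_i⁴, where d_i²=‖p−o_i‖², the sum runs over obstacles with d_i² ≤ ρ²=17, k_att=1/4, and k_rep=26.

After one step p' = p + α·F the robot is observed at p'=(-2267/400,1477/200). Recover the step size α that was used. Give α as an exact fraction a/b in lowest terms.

α = 1/4

F_att = 1/4·(g−p) = 1/4·(13,2) = (3.2500,0.5000)
o1: d²=5 ≤ ρ²=17; F_rep = 26·(2,1)/5² = (2.0800,1.0400)
o2: d²=305 > ρ²=17 → inactive
o3: d²=65 > ρ²=17 → inactive
F = F_att + ΣF_rep = (5.3300,1.5400)
Δp = p'−p = (1.3325,0.3850); α = Δx/Fx = (533/400) / (533/100) = 1/4
check: Δy/Fy = (77/200) / (77/50) = 1/4 ✓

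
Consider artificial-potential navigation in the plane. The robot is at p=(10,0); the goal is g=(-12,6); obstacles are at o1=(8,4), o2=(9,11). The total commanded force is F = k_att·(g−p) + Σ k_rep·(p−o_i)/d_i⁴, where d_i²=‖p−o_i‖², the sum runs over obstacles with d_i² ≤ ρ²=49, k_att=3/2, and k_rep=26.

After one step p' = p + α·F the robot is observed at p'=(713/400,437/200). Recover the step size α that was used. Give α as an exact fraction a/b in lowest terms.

α = 1/4

F_att = 3/2·(g−p) = 3/2·(-22,6) = (-33.0000,9.0000)
o1: d²=20 ≤ ρ²=49; F_rep = 26·(2,-4)/20² = (0.1300,-0.2600)
o2: d²=122 > ρ²=49 → inactive
F = F_att + ΣF_rep = (-32.8700,8.7400)
Δp = p'−p = (-8.2175,2.1850); α = Δx/Fx = (-3287/400) / (-3287/100) = 1/4
check: Δy/Fy = (437/200) / (437/50) = 1/4 ✓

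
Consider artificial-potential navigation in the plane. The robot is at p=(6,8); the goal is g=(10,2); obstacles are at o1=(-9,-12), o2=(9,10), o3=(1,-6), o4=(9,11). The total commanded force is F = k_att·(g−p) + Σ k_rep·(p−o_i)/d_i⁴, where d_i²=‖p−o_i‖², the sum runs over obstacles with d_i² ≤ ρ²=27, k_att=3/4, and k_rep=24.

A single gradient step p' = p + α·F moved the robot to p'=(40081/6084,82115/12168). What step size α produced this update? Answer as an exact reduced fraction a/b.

F_att = 3/4·(g−p) = 3/4·(4,-6) = (3.0000,-4.5000)
o1: d²=625 > ρ²=27 → inactive
o2: d²=13 ≤ ρ²=27; F_rep = 24·(-3,-2)/13² = (-0.4260,-0.2840)
o3: d²=221 > ρ²=27 → inactive
o4: d²=18 ≤ ρ²=27; F_rep = 24·(-3,-3)/18² = (-0.2222,-0.2222)
F = F_att + ΣF_rep = (2.3517,-5.0062)
Δp = p'−p = (0.5879,-1.2516); α = Δx/Fx = (3577/6084) / (3577/1521) = 1/4
check: Δy/Fy = (-15229/12168) / (-15229/3042) = 1/4 ✓

α = 1/4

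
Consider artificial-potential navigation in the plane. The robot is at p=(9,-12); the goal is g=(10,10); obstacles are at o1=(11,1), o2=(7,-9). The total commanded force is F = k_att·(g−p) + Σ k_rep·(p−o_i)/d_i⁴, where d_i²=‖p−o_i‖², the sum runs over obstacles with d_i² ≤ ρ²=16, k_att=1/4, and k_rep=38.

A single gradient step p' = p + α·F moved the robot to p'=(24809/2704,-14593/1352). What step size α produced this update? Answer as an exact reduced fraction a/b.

F_att = 1/4·(g−p) = 1/4·(1,22) = (0.2500,5.5000)
o1: d²=173 > ρ²=16 → inactive
o2: d²=13 ≤ ρ²=16; F_rep = 38·(2,-3)/13² = (0.4497,-0.6746)
F = F_att + ΣF_rep = (0.6997,4.8254)
Δp = p'−p = (0.1749,1.2064); α = Δx/Fx = (473/2704) / (473/676) = 1/4
check: Δy/Fy = (1631/1352) / (1631/338) = 1/4 ✓

α = 1/4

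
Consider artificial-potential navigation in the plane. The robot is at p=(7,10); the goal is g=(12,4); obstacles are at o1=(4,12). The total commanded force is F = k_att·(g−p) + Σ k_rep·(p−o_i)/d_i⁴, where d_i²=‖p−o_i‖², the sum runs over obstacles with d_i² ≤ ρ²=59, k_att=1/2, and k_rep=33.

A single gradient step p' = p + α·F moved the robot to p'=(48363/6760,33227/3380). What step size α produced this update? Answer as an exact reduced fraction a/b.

F_att = 1/2·(g−p) = 1/2·(5,-6) = (2.5000,-3.0000)
o1: d²=13 ≤ ρ²=59; F_rep = 33·(3,-2)/13² = (0.5858,-0.3905)
F = F_att + ΣF_rep = (3.0858,-3.3905)
Δp = p'−p = (0.1543,-0.1695); α = Δx/Fx = (1043/6760) / (1043/338) = 1/20
check: Δy/Fy = (-573/3380) / (-573/169) = 1/20 ✓

α = 1/20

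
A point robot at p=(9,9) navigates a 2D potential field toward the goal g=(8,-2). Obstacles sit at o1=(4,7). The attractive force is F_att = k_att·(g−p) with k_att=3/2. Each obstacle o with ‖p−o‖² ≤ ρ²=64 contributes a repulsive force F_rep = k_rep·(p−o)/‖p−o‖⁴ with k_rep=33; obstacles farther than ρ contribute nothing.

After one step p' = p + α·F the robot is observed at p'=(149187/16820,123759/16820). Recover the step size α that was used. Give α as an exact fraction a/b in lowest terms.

α = 1/10

F_att = 3/2·(g−p) = 3/2·(-1,-11) = (-1.5000,-16.5000)
o1: d²=29 ≤ ρ²=64; F_rep = 33·(5,2)/29² = (0.1962,0.0785)
F = F_att + ΣF_rep = (-1.3038,-16.4215)
Δp = p'−p = (-0.1304,-1.6422); α = Δx/Fx = (-2193/16820) / (-2193/1682) = 1/10
check: Δy/Fy = (-27621/16820) / (-27621/1682) = 1/10 ✓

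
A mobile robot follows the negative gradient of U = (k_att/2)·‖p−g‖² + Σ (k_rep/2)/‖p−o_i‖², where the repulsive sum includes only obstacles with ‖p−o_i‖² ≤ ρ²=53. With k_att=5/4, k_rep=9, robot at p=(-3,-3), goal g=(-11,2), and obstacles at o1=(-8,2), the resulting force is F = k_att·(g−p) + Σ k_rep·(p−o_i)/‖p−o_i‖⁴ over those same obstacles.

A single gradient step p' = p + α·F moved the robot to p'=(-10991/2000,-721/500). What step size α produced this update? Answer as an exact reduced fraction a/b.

F_att = 5/4·(g−p) = 5/4·(-8,5) = (-10.0000,6.2500)
o1: d²=50 ≤ ρ²=53; F_rep = 9·(5,-5)/50² = (0.0180,-0.0180)
F = F_att + ΣF_rep = (-9.9820,6.2320)
Δp = p'−p = (-2.4955,1.5580); α = Δx/Fx = (-4991/2000) / (-4991/500) = 1/4
check: Δy/Fy = (779/500) / (779/125) = 1/4 ✓

α = 1/4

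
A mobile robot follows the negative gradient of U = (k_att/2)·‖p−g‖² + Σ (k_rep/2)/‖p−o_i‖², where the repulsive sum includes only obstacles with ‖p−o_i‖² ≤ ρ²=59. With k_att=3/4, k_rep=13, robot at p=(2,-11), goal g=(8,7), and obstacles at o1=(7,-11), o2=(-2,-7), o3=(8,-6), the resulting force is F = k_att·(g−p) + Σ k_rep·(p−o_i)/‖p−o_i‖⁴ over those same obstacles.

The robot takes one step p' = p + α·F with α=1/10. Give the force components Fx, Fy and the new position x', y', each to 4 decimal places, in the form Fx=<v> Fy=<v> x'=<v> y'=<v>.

Fx=4.4468 Fy=13.4492 x'=2.4447 y'=-9.6551

F_att = 3/4·(g−p) = 3/4·(6,18) = (4.5000,13.5000)
o1: d²=25 ≤ ρ²=59; F_rep = 13·(-5,0)/25² = (-0.1040,0.0000)
o2: d²=32 ≤ ρ²=59; F_rep = 13·(4,-4)/32² = (0.0508,-0.0508)
o3: d²=61 > ρ²=59 → inactive
F = F_att + ΣF_rep = (4.4468,13.4492)
p' = p + 1/10·F = (2.4447,-9.6551)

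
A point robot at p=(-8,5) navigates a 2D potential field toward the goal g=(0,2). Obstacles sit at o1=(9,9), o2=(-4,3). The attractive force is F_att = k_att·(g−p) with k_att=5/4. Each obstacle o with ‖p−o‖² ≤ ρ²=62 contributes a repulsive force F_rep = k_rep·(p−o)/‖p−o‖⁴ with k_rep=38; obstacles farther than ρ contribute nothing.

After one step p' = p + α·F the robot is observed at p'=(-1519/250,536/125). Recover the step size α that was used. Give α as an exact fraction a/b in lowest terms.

F_att = 5/4·(g−p) = 5/4·(8,-3) = (10.0000,-3.7500)
o1: d²=305 > ρ²=62 → inactive
o2: d²=20 ≤ ρ²=62; F_rep = 38·(-4,2)/20² = (-0.3800,0.1900)
F = F_att + ΣF_rep = (9.6200,-3.5600)
Δp = p'−p = (1.9240,-0.7120); α = Δx/Fx = (481/250) / (481/50) = 1/5
check: Δy/Fy = (-89/125) / (-89/25) = 1/5 ✓

α = 1/5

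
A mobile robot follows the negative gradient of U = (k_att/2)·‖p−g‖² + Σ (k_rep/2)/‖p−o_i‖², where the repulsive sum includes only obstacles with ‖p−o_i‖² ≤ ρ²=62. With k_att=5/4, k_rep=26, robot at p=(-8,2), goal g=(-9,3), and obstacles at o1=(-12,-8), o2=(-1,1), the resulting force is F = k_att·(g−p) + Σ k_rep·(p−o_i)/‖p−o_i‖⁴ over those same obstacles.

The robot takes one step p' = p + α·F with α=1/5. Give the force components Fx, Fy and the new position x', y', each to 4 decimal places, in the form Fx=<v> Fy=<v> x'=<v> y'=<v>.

Fx=-1.3228 Fy=1.2604 x'=-8.2646 y'=2.2521

F_att = 5/4·(g−p) = 5/4·(-1,1) = (-1.2500,1.2500)
o1: d²=116 > ρ²=62 → inactive
o2: d²=50 ≤ ρ²=62; F_rep = 26·(-7,1)/50² = (-0.0728,0.0104)
F = F_att + ΣF_rep = (-1.3228,1.2604)
p' = p + 1/5·F = (-8.2646,2.2521)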